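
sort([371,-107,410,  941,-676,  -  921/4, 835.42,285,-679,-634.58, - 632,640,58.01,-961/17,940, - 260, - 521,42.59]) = [  -  679, - 676, - 634.58,  -  632 , - 521,  -  260,  -  921/4,-107, - 961/17,42.59, 58.01, 285,371,410, 640,835.42,940,941]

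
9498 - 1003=8495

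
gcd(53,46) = 1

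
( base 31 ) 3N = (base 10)116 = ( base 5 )431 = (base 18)68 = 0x74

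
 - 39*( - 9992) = 389688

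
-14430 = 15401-29831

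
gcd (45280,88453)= 1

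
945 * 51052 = 48244140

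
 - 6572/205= -33 + 193/205 = - 32.06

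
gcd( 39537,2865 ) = 573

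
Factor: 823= 823^1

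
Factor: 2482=2^1*17^1* 73^1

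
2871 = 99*29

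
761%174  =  65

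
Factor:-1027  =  -13^1 * 79^1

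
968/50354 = 484/25177 = 0.02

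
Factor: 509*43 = 43^1*509^1 = 21887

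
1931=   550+1381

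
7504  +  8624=16128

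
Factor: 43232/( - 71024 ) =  - 2^1*7^1 * 23^( - 1 )= - 14/23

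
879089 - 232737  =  646352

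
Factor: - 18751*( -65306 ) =2^1*17^1*1103^1*32653^1 = 1224552806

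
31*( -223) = -6913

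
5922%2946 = 30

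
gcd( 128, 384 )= 128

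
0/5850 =0 = 0.00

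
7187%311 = 34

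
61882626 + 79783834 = 141666460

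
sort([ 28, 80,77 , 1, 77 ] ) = [1 , 28,77,  77,80] 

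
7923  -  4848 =3075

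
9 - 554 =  - 545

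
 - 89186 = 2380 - 91566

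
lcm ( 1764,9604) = 86436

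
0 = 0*71494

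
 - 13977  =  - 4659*3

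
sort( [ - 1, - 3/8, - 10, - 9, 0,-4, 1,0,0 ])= [-10,  -  9 , - 4,  -  1,-3/8,0,0,  0, 1 ] 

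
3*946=2838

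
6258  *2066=12929028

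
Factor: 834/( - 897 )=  - 278/299  =  -2^1*13^(  -  1 )*23^( - 1 ) *139^1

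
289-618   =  -329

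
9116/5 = 9116/5= 1823.20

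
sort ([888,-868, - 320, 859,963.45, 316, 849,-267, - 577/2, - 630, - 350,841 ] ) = [-868,-630,-350 ,  -  320,-577/2,  -  267, 316, 841,849, 859,888, 963.45]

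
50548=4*12637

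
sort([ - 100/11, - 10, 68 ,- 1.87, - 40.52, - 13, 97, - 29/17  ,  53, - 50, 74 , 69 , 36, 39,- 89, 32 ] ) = [ - 89,  -  50 , - 40.52, - 13, - 10, - 100/11, - 1.87, - 29/17,32,36,  39, 53,68,69, 74,97] 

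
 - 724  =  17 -741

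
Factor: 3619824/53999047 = 2^4* 3^1 * 13^1*487^( - 1 )*5801^1*110881^(  -  1 ) 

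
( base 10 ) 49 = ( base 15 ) 34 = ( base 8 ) 61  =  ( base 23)23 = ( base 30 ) 1j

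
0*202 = 0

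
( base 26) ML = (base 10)593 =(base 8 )1121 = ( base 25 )ni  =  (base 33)hw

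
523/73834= 523/73834= 0.01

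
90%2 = 0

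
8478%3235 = 2008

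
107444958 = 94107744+13337214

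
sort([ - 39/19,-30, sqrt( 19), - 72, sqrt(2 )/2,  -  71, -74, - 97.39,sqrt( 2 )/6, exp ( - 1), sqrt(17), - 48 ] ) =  [-97.39,- 74,  -  72, - 71 ,-48,-30, - 39/19,sqrt (2)/6, exp( - 1),sqrt(2) /2, sqrt (17 ),sqrt(19)] 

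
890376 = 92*9678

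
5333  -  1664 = 3669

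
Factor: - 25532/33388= - 13^1*17^( - 1)=- 13/17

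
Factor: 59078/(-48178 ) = - 13^( - 1)*17^ ( -1)*271^1 = - 271/221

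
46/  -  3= - 46/3 = - 15.33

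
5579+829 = 6408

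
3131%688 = 379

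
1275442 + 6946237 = 8221679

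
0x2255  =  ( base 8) 21125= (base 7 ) 34424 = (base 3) 110001112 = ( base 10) 8789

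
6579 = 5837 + 742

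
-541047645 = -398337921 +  - 142709724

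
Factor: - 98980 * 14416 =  - 2^6*5^1*7^2*17^1*53^1 * 101^1 = - 1426895680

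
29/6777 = 29/6777 = 0.00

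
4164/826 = 2082/413 = 5.04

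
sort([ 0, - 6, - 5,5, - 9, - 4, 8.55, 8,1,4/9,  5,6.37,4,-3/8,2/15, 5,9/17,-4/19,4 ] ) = [ - 9, - 6, - 5, - 4, - 3/8 , - 4/19, 0,2/15,  4/9,9/17,1,4,4,5, 5, 5 , 6.37, 8,8.55]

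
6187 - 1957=4230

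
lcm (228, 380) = 1140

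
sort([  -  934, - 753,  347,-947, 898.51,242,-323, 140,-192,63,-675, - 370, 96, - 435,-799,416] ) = [ - 947, - 934, - 799, - 753, - 675,- 435, - 370, - 323, - 192,63,96,140,242 , 347, 416 , 898.51 ]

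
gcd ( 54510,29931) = 3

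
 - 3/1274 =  -1 + 1271/1274=- 0.00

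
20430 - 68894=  - 48464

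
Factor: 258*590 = 152220 = 2^2*3^1*5^1*43^1*59^1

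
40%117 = 40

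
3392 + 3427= 6819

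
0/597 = 0 = 0.00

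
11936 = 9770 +2166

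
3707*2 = 7414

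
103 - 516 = - 413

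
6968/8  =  871  =  871.00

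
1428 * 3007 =4293996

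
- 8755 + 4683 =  - 4072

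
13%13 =0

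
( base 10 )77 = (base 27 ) 2n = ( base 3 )2212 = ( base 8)115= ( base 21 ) 3E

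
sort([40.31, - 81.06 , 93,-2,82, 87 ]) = [ - 81.06, - 2 , 40.31, 82, 87, 93 ] 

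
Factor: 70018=2^1 * 13^1*2693^1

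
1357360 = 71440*19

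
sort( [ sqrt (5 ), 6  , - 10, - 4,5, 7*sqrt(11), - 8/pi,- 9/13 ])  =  [ - 10, - 4, - 8/pi, - 9/13, sqrt(5),5,6,7*sqrt (11 )] 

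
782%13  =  2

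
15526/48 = 7763/24 = 323.46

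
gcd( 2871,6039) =99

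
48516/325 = 149 + 7/25 = 149.28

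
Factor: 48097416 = 2^3*3^1 * 23^1*87133^1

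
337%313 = 24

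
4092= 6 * 682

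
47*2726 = 128122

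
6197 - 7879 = -1682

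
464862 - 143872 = 320990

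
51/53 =51/53 = 0.96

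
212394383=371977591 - 159583208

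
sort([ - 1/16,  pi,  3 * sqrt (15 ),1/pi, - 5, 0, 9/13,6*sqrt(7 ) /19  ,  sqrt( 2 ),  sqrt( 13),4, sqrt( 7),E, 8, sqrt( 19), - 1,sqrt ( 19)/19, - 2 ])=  [-5, - 2, -1, - 1/16 , 0, sqrt ( 19)/19,1/pi, 9/13,6*sqrt( 7) /19, sqrt(2),sqrt ( 7), E,pi , sqrt( 13 ),4, sqrt(19),  8,3*sqrt ( 15 ) ]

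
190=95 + 95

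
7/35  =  1/5=0.20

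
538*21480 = 11556240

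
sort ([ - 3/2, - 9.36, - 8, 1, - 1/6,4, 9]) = [ - 9.36, - 8 ,- 3/2, - 1/6,  1,4, 9 ] 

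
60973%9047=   6691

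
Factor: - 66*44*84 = -2^5*3^2*7^1*11^2=-243936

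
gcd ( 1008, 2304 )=144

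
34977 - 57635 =-22658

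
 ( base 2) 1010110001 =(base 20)1E9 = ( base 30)mt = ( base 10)689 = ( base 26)10d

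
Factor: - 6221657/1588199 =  - 13^1*71^(-1) * 22369^ (- 1 )*478589^1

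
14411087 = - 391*( -36857) 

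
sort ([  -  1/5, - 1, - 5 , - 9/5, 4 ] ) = [-5, - 9/5, - 1, - 1/5 , 4 ]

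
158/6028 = 79/3014 = 0.03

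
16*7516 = 120256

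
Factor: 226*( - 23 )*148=-2^3*23^1 * 37^1  *  113^1 =- 769304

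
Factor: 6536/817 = 2^3 = 8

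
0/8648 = 0 = 0.00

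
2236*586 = 1310296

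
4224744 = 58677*72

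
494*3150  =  1556100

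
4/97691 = 4/97691 = 0.00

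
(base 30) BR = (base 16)165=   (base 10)357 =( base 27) D6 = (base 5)2412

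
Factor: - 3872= -2^5*11^2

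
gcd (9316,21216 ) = 68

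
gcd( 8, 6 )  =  2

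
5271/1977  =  1757/659 = 2.67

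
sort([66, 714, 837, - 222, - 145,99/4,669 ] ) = [  -  222, - 145,99/4, 66,669 , 714, 837]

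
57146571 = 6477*8823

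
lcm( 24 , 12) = 24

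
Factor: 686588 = 2^2*7^2*31^1*113^1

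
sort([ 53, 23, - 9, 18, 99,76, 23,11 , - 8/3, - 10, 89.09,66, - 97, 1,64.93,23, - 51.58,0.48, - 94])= [ - 97,- 94, - 51.58, - 10  , - 9, -8/3,  0.48,  1, 11,18,23,23,23,53,64.93, 66,76,89.09 , 99 ] 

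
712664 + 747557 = 1460221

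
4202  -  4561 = -359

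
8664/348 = 722/29 = 24.90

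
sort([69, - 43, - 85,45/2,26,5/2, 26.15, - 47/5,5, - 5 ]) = [  -  85, - 43, - 47/5, - 5, 5/2,5 , 45/2,26, 26.15,69]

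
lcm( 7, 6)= 42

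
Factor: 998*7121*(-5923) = - 2^1*499^1*5923^1 *7121^1 = -  42093327634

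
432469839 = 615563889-183094050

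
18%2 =0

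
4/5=4/5  =  0.80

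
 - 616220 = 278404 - 894624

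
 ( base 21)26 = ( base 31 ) 1h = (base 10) 48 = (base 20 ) 28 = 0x30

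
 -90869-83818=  - 174687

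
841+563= 1404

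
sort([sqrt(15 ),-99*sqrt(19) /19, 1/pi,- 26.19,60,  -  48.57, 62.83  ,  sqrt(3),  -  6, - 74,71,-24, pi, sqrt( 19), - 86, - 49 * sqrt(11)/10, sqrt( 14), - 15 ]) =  [-86, -74,-48.57, - 26.19, - 24, - 99*sqrt( 19 ) /19,- 49*sqrt( 11) /10, - 15  ,- 6, 1/pi,  sqrt(3),pi,  sqrt( 14), sqrt ( 15 ),sqrt( 19),60, 62.83 , 71]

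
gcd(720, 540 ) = 180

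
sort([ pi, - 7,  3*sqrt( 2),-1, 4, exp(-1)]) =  [-7, - 1,exp( -1),  pi, 4, 3*sqrt (2)] 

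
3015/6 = 502 + 1/2 = 502.50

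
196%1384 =196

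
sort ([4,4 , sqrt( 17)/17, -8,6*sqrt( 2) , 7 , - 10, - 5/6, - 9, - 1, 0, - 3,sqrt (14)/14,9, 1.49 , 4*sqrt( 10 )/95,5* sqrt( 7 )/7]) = [  -  10, - 9, - 8,  -  3, - 1, - 5/6 , 0,4*sqrt( 10 ) /95,sqrt(17 )/17, sqrt( 14 )/14,1.49, 5*sqrt ( 7 )/7, 4,4,7,  6*sqrt(2 ),9]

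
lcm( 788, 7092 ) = 7092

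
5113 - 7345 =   -  2232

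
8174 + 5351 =13525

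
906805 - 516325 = 390480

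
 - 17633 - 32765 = -50398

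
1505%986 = 519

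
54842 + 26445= 81287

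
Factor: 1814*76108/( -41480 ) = -17257489/5185  =  -5^( -1 )*17^( - 1)*53^1*61^( - 1)*359^1 * 907^1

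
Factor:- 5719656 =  - 2^3*3^1 * 67^1*3557^1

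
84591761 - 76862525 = 7729236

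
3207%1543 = 121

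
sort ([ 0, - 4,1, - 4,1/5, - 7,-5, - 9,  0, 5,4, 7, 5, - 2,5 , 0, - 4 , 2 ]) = [-9 ,  -  7, - 5, - 4, - 4,-4, - 2,  0, 0,0,1/5,  1,2, 4, 5 , 5, 5, 7 ]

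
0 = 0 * 92553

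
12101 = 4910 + 7191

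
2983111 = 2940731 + 42380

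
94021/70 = 1343 + 11/70 = 1343.16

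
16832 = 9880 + 6952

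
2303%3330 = 2303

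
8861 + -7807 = 1054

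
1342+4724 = 6066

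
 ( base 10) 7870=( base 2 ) 1111010111110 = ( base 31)85R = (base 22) G5G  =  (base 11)5a05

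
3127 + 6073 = 9200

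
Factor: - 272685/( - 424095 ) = 371/577 = 7^1*53^1*577^( - 1)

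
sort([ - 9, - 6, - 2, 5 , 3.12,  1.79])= [ - 9, - 6 , - 2,1.79, 3.12, 5 ]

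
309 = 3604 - 3295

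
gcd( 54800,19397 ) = 1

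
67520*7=472640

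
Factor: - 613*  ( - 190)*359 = 2^1*5^1*19^1*359^1*613^1= 41812730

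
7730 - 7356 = 374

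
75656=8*9457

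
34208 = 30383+3825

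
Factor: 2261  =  7^1 * 17^1*19^1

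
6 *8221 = 49326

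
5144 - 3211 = 1933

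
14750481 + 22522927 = 37273408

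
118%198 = 118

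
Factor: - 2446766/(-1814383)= 2^1*7^2*24967^1*1814383^( - 1)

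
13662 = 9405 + 4257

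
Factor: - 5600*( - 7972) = 44643200  =  2^7*5^2*7^1*1993^1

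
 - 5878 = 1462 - 7340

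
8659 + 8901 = 17560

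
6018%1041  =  813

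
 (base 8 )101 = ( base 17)3e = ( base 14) 49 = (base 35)1U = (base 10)65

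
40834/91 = 40834/91  =  448.73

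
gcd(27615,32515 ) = 35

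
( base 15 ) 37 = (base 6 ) 124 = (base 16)34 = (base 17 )31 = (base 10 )52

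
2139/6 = 713/2 = 356.50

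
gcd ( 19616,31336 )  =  8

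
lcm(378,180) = 3780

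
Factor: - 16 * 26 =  - 416 = -2^5* 13^1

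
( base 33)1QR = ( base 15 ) 8b9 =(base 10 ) 1974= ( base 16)7b6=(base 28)2EE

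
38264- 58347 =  - 20083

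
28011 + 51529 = 79540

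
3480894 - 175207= 3305687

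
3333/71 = 3333/71  =  46.94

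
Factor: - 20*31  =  -620= - 2^2*5^1*31^1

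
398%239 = 159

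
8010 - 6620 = 1390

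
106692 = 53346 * 2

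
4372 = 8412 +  - 4040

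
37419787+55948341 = 93368128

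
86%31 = 24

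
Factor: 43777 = 43777^1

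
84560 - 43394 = 41166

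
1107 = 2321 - 1214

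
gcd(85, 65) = 5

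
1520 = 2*760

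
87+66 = 153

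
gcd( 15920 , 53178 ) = 2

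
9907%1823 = 792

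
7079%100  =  79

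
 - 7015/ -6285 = 1403/1257 = 1.12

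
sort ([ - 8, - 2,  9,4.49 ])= [- 8, - 2, 4.49, 9 ]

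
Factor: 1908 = 2^2 * 3^2 * 53^1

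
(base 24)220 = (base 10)1200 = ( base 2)10010110000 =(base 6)5320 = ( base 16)4b0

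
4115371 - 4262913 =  - 147542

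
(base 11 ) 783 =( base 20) 26I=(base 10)938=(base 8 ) 1652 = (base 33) se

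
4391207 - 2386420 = 2004787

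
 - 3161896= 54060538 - 57222434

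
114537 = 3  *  38179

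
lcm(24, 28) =168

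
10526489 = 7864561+2661928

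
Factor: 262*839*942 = 207068556 =2^2*3^1*131^1*157^1*839^1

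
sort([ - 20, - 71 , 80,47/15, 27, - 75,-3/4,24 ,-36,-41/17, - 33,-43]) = [ -75, - 71, - 43, - 36 , - 33, - 20, - 41/17, - 3/4,47/15,24,27, 80 ] 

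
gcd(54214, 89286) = 2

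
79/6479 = 79/6479 = 0.01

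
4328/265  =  4328/265 = 16.33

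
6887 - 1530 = 5357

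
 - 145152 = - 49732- 95420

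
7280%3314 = 652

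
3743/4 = 935 + 3/4= 935.75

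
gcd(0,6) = 6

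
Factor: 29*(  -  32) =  - 928  =  -2^5 * 29^1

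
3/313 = 3/313 = 0.01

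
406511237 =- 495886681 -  - 902397918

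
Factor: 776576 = 2^7*6067^1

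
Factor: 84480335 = 5^1*29^1*582623^1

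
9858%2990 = 888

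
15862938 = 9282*1709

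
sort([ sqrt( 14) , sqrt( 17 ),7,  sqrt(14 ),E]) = [ E,sqrt(14 ),sqrt(14),sqrt( 17),7 ]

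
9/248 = 9/248 =0.04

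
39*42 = 1638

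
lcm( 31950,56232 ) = 1405800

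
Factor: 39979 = 39979^1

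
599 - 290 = 309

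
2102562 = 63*33374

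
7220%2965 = 1290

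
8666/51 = 169 + 47/51 = 169.92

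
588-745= -157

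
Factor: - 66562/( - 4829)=2^1*11^ ( - 1)*23^1*439^( - 1 )*1447^1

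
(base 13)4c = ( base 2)1000000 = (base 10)64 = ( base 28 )28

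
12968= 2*6484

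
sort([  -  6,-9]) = [ - 9, - 6] 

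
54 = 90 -36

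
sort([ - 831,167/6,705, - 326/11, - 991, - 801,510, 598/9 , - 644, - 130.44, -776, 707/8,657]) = [-991, - 831, - 801 ,-776, - 644, - 130.44,-326/11, 167/6,598/9, 707/8, 510, 657, 705]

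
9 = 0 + 9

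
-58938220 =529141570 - 588079790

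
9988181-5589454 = 4398727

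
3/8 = 3/8 = 0.38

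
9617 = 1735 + 7882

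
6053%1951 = 200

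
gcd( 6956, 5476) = 148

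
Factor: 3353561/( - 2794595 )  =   - 5^(-1)*23^1 * 139^( - 1 )*4021^(  -  1 ) * 145807^1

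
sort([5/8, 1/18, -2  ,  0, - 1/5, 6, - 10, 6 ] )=[-10,-2, -1/5,0,1/18, 5/8, 6, 6 ]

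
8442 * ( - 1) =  - 8442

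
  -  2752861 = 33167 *( - 83 )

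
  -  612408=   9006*(-68) 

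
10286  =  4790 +5496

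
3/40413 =1/13471=0.00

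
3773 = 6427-2654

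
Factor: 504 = 2^3 * 3^2 * 7^1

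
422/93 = 4 + 50/93  =  4.54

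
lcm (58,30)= 870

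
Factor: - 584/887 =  - 2^3*73^1*887^ ( - 1 )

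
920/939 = 920/939 = 0.98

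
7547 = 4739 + 2808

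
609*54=32886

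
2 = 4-2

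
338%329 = 9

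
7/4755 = 7/4755= 0.00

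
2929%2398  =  531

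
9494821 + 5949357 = 15444178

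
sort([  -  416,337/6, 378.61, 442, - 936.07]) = [ - 936.07,-416, 337/6,378.61, 442]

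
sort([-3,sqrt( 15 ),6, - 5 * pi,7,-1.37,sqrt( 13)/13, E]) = [-5 * pi,-3, - 1.37, sqrt(13 )/13, E, sqrt(15) , 6, 7]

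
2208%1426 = 782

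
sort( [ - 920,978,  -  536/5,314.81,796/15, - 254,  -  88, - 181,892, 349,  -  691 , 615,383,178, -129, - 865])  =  [ - 920, - 865 , -691,  -  254, - 181 ,-129,-536/5, - 88,796/15,178 , 314.81,349,383,615, 892 , 978] 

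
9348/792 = 779/66 = 11.80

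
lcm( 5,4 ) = 20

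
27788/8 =6947/2 = 3473.50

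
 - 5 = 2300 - 2305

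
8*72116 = 576928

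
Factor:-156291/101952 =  -2^(-6)*3^(  -  2)*883^1 = - 883/576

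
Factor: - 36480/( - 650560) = 6/107 = 2^1*3^1*107^(- 1) 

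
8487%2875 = 2737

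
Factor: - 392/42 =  - 28/3 = - 2^2*3^( - 1)*7^1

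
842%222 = 176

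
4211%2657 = 1554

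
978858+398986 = 1377844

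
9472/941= 9472/941 = 10.07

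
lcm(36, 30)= 180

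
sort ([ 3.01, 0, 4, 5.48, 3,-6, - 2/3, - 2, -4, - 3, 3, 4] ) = [ - 6, - 4 , - 3, - 2 , -2/3, 0,  3, 3, 3.01, 4, 4, 5.48]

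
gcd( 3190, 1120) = 10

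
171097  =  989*173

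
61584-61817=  - 233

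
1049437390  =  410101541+639335849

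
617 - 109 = 508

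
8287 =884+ 7403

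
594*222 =131868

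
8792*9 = 79128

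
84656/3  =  84656/3 = 28218.67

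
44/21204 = 11/5301 =0.00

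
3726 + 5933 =9659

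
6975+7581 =14556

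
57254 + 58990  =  116244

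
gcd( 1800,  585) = 45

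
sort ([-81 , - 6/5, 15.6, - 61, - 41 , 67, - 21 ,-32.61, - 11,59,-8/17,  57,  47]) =[-81,-61,  -  41, - 32.61,-21, - 11,  -  6/5,-8/17, 15.6 , 47, 57, 59,67]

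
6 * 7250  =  43500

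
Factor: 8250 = 2^1*3^1*5^3*11^1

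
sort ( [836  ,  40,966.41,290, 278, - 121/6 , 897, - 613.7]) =[ - 613.7,-121/6,40,278,290,836, 897,966.41]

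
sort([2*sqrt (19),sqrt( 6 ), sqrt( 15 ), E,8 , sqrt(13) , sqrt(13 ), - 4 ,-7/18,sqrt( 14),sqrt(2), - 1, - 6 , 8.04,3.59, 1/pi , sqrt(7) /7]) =[ - 6, - 4, - 1,-7/18, 1/pi, sqrt( 7) /7 , sqrt( 2 ),sqrt( 6 ) , E,  3.59 , sqrt(13) , sqrt(13) , sqrt( 14),sqrt ( 15) , 8,  8.04, 2 * sqrt(19)]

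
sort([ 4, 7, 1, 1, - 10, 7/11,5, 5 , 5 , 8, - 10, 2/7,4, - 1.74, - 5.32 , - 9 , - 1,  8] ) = [ - 10, - 10, - 9,  -  5.32 , - 1.74, -1 , 2/7,7/11,1, 1,4, 4 , 5, 5, 5,7, 8,8 ] 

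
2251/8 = 2251/8 = 281.38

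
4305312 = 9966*432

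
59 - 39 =20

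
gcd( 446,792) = 2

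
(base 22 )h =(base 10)17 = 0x11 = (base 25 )H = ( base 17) 10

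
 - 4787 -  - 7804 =3017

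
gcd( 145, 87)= 29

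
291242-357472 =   -  66230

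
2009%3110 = 2009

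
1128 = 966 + 162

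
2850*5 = 14250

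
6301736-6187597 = 114139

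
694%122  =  84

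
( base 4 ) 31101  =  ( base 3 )1011110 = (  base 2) 1101010001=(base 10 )849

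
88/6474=44/3237=   0.01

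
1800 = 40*45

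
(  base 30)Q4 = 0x310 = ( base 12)554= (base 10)784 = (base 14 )400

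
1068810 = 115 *9294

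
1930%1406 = 524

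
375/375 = 1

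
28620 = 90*318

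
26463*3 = 79389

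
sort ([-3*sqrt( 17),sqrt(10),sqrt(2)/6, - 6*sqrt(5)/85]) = [  -  3  *  sqrt(17),  -  6*sqrt(5)/85, sqrt(2)/6,  sqrt( 10) ]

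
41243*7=288701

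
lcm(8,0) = 0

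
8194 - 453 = 7741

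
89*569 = 50641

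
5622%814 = 738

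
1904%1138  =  766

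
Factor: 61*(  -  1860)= - 2^2*3^1*5^1*31^1*61^1 =- 113460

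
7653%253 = 63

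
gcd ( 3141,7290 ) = 9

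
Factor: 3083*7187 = 3083^1*7187^1 = 22157521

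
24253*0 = 0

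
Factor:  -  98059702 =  - 2^1 *13^1*151^1*24977^1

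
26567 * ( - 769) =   -  20430023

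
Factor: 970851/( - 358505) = -138693/51215 = - 3^1*5^( - 1)*83^1 * 557^1*10243^(  -  1)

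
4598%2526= 2072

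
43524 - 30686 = 12838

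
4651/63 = 73  +  52/63 = 73.83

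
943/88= 10+63/88 = 10.72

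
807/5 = 161 + 2/5 = 161.40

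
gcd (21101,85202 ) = 1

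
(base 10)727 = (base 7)2056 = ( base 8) 1327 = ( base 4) 23113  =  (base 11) 601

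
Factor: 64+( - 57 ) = 7 = 7^1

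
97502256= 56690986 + 40811270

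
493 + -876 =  -383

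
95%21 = 11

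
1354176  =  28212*48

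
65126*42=2735292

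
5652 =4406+1246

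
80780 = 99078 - 18298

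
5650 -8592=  - 2942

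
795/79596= 265/26532 = 0.01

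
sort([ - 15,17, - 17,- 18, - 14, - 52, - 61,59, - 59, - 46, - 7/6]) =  [ - 61, - 59, - 52, - 46,- 18, - 17,  -  15,-14, - 7/6,17,59 ] 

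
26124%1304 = 44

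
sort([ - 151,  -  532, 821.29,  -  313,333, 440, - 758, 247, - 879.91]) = [ - 879.91, - 758,  -  532, - 313, - 151,247,333,440,821.29 ]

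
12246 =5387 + 6859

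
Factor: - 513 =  - 3^3 * 19^1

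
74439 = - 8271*( - 9 ) 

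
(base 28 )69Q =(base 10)4982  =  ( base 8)11566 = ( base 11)381A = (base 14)1B5C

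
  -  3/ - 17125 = 3/17125 = 0.00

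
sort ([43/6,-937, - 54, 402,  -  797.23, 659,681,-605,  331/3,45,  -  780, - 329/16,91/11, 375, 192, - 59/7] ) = [ - 937,  -  797.23, - 780, - 605, - 54, - 329/16,  -  59/7,43/6, 91/11, 45, 331/3, 192, 375, 402, 659, 681] 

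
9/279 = 1/31  =  0.03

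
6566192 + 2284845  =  8851037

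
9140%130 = 40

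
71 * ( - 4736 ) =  - 336256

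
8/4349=8/4349 = 0.00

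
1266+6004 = 7270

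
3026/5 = 3026/5 = 605.20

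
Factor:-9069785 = - 5^1*61^1*131^1*227^1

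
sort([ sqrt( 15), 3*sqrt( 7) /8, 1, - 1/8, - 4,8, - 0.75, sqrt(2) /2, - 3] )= [ - 4, - 3, - 0.75, - 1/8,sqrt( 2)/2, 3*sqrt(7) /8,  1, sqrt( 15 ),8] 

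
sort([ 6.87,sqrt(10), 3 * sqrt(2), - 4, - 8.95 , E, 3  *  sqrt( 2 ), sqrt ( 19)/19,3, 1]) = [- 8.95, - 4, sqrt( 19)/19, 1 , E,3, sqrt( 10),3*sqrt (2), 3*sqrt( 2),6.87]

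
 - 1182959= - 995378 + -187581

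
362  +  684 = 1046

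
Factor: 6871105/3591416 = 2^(-3)*5^1*157^1 *8753^1*448927^( - 1 )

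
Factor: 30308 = 2^2*7577^1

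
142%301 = 142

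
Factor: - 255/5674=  - 2^( - 1)*3^1 * 5^1 *17^1*2837^(-1 )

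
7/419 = 7/419  =  0.02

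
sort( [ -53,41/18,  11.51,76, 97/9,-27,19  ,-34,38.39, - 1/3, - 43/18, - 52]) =[-53, -52,- 34,  -  27,  -  43/18,-1/3  ,  41/18,97/9,  11.51, 19,38.39,76] 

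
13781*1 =13781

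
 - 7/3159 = -1+3152/3159 = - 0.00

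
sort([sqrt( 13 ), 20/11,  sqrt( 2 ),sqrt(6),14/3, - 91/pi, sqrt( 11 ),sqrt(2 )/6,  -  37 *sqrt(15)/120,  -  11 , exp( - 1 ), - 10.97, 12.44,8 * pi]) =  [ - 91/pi, -11, - 10.97, - 37*sqrt(15 ) /120,  sqrt(2 ) /6 , exp( - 1), sqrt(2 ),20/11,  sqrt( 6 ), sqrt(11), sqrt( 13 ) , 14/3,12.44, 8 * pi] 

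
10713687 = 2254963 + 8458724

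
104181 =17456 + 86725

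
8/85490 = 4/42745 = 0.00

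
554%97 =69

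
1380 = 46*30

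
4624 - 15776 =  - 11152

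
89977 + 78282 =168259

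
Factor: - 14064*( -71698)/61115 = 2^5*3^1*5^(-1)*11^1*17^( - 1)*293^1*719^(-1 )*3259^1 = 1008360672/61115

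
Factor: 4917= 3^1 * 11^1*149^1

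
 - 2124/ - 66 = 354/11 = 32.18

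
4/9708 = 1/2427 = 0.00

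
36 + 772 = 808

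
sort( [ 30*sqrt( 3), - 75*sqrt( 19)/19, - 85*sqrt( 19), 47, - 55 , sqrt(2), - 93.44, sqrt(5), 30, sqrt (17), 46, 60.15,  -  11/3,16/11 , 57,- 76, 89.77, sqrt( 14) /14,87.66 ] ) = [ - 85*sqrt( 19 ), - 93.44 , - 76, - 55, - 75*sqrt( 19) /19,-11/3,sqrt( 14)/14 , sqrt(2 ), 16/11, sqrt( 5), sqrt( 17), 30,46, 47,30*sqrt ( 3 ), 57, 60.15, 87.66,  89.77] 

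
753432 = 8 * 94179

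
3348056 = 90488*37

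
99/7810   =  9/710 = 0.01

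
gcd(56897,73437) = 1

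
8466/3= 2822  =  2822.00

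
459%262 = 197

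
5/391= 5/391= 0.01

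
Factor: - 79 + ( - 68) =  - 147 = - 3^1 * 7^2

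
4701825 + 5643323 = 10345148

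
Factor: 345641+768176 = 1113817 = 277^1*4021^1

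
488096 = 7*69728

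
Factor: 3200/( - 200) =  - 2^4=- 16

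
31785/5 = 6357  =  6357.00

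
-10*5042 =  - 50420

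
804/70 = 11 + 17/35 =11.49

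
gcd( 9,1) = 1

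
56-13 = 43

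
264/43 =6 +6/43 = 6.14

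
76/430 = 38/215=0.18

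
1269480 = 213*5960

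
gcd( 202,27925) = 1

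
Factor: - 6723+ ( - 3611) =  - 10334 = - 2^1*5167^1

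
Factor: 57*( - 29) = - 3^1*19^1*29^1 = - 1653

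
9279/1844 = 9279/1844 = 5.03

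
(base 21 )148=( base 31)H6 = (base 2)1000010101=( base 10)533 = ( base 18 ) 1bb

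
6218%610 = 118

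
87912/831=29304/277 = 105.79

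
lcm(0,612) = 0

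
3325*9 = 29925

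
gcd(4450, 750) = 50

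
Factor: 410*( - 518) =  - 2^2*5^1 * 7^1 * 37^1*41^1 = -212380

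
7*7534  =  52738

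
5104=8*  638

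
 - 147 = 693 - 840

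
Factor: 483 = 3^1*7^1*23^1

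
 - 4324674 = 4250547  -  8575221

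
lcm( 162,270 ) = 810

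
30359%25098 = 5261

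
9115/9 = 9115/9 = 1012.78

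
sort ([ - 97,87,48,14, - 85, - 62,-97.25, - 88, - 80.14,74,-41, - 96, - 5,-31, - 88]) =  [-97.25, - 97,  -  96,-88 , - 88, - 85,-80.14,  -  62, - 41,- 31, - 5,14,48,  74,87] 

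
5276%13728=5276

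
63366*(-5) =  - 316830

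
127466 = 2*63733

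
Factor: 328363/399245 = 769/935 = 5^(-1)*11^ (-1)*17^(-1)*769^1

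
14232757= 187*76111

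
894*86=76884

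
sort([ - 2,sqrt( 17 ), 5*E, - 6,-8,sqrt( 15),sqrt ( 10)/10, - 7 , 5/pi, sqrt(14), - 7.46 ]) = [ - 8, - 7.46, - 7,  -  6, - 2,sqrt( 10) /10,5/pi, sqrt (14 ), sqrt (15) , sqrt( 17 ), 5*E]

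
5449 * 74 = 403226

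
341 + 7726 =8067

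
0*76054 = 0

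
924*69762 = 64460088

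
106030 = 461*230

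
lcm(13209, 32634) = 554778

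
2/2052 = 1/1026 = 0.00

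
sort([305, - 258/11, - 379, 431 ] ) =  [ - 379, - 258/11  ,  305,431]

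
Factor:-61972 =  - 2^2*15493^1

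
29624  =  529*56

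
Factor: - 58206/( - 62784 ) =89/96 = 2^ (-5 ) * 3^( - 1 )*89^1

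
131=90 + 41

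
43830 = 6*7305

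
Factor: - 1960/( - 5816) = 5^1*7^2*727^(  -  1)=245/727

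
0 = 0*5859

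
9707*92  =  893044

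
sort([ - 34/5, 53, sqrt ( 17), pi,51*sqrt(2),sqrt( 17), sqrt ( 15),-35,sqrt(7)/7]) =[ - 35,- 34/5,sqrt(7)/7,pi,sqrt(15),sqrt(17),sqrt ( 17),53,51*sqrt( 2) ] 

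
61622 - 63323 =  -1701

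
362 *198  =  71676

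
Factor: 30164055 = 3^1*5^1*1009^1*1993^1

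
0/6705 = 0 = 0.00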